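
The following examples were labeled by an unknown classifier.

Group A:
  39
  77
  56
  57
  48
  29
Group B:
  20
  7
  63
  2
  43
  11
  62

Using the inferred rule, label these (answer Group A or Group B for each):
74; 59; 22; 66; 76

The classifier is using: digit sum ≥ 10.
Group A: 74, since digit sum 7+4 = 11.
Group A: 59, since digit sum 5+9 = 14.
Group B: 22, since digit sum 2+2 = 4.
Group A: 66, since digit sum 6+6 = 12.
Group A: 76, since digit sum 7+6 = 13.

Group A, Group A, Group B, Group A, Group A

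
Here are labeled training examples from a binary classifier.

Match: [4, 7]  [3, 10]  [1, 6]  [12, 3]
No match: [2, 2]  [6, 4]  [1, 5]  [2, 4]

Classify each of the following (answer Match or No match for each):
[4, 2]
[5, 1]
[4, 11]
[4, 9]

No match, No match, Match, Match

Looking at the examples, the only property every 'Match' case has and every 'No match' case lacks is: sum is odd.
[4, 2]: No match (4+2 = 6). [5, 1]: No match (5+1 = 6). [4, 11]: Match (4+11 = 15). [4, 9]: Match (4+9 = 13).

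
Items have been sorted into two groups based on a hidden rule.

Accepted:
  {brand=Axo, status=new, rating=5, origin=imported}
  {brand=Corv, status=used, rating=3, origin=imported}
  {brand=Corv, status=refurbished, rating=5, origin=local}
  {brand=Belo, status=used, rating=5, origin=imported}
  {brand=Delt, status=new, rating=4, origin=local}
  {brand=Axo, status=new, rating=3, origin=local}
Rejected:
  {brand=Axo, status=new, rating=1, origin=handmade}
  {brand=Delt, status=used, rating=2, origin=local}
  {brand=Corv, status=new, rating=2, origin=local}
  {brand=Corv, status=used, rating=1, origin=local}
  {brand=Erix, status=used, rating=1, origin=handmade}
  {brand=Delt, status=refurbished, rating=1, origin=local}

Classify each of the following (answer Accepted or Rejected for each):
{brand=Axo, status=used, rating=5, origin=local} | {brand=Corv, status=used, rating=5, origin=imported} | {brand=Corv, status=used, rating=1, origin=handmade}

The simplest hypothesis consistent with all the labels is: rating ≥ 3.
{brand=Axo, status=used, rating=5, origin=local}: rating = 5 — matches, so Accepted.
{brand=Corv, status=used, rating=5, origin=imported}: rating = 5 — matches, so Accepted.
{brand=Corv, status=used, rating=1, origin=handmade}: rating = 1 — does not pass, so Rejected.

Accepted, Accepted, Rejected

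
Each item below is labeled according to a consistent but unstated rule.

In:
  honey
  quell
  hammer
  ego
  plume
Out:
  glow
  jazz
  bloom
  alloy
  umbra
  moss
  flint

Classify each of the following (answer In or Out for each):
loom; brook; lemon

The classifier is using: contains 'e'.

Out, Out, In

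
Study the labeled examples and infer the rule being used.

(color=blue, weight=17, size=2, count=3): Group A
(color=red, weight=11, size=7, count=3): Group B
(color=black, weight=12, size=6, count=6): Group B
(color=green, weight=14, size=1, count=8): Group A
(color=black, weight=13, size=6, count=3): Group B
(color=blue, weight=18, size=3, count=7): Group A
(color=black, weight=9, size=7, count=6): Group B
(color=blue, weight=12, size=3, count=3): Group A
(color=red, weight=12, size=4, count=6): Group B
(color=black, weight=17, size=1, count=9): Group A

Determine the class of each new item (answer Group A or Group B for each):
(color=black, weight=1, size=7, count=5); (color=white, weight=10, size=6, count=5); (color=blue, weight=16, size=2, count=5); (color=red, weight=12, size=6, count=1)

Group B, Group B, Group A, Group B

'Group A' ⟺ size ≤ 3.
(color=black, weight=1, size=7, count=5) → size = 7 → Group B. (color=white, weight=10, size=6, count=5) → size = 6 → Group B. (color=blue, weight=16, size=2, count=5) → size = 2 → Group A. (color=red, weight=12, size=6, count=1) → size = 6 → Group B.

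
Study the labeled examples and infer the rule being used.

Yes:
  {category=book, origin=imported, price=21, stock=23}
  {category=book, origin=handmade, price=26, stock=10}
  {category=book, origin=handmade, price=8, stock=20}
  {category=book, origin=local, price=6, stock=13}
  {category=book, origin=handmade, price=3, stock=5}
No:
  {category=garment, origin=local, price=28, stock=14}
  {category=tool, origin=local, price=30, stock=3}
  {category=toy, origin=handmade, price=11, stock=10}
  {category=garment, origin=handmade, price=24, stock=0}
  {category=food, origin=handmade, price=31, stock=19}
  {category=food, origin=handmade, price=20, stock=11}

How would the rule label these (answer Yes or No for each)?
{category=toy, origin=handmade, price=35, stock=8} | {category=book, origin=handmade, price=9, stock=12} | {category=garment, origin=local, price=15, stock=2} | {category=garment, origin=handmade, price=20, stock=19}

No, Yes, No, No

The simplest hypothesis consistent with all the labels is: category is book.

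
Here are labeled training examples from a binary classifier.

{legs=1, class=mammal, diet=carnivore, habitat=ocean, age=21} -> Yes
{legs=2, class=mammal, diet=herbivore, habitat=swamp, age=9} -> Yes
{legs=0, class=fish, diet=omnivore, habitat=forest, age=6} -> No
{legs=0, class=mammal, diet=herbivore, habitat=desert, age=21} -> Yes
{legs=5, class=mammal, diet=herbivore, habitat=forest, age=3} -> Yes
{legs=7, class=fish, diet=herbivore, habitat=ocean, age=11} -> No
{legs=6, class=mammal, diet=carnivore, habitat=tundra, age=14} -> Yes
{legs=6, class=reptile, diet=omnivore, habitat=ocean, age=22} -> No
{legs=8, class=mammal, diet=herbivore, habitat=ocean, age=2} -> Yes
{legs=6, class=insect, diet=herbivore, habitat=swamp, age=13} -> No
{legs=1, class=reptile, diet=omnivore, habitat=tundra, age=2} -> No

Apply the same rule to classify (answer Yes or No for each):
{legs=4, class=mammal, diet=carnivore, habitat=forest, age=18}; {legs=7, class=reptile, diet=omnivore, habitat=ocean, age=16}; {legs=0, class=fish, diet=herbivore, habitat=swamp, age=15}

The common property of the 'Yes' items is: class is mammal. No 'No' item has it.
{legs=4, class=mammal, diet=carnivore, habitat=forest, age=18}: Yes (class is mammal).
{legs=7, class=reptile, diet=omnivore, habitat=ocean, age=16}: No (class is reptile).
{legs=0, class=fish, diet=herbivore, habitat=swamp, age=15}: No (class is fish).

Yes, No, No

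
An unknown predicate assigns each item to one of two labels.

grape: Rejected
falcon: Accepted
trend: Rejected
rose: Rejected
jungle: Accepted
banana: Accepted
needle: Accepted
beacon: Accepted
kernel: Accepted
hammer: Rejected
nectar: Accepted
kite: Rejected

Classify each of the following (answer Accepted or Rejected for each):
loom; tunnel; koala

The distinguishing property — even length AND contains 'n' — holds for all the 'Accepted' cases and none of the 'Rejected' cases.
loom — length 4, no 'n', hence Rejected.
tunnel — length 6, has 'n', hence Accepted.
koala — length 5, no 'n', hence Rejected.

Rejected, Accepted, Rejected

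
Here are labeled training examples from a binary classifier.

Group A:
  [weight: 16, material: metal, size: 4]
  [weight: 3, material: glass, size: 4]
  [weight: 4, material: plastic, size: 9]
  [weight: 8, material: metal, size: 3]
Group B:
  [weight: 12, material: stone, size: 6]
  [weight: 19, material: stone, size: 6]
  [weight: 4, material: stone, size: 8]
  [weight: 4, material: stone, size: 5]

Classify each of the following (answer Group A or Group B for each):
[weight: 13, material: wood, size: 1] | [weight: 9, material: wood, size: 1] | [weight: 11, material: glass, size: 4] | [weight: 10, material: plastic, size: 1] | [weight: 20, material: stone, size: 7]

Checking candidate rules against both groups, what survives is: material is not stone.

Group A, Group A, Group A, Group A, Group B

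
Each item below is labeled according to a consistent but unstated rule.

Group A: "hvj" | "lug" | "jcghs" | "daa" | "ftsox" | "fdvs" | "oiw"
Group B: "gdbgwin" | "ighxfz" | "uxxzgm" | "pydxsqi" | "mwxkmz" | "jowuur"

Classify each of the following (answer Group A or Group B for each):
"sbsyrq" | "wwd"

Group B, Group A

A rule that fits every label: length ≤ 5 — true of each 'Group A' example, false of each 'Group B' one.
"sbsyrq" — length 6, hence Group B.
"wwd" — length 3, hence Group A.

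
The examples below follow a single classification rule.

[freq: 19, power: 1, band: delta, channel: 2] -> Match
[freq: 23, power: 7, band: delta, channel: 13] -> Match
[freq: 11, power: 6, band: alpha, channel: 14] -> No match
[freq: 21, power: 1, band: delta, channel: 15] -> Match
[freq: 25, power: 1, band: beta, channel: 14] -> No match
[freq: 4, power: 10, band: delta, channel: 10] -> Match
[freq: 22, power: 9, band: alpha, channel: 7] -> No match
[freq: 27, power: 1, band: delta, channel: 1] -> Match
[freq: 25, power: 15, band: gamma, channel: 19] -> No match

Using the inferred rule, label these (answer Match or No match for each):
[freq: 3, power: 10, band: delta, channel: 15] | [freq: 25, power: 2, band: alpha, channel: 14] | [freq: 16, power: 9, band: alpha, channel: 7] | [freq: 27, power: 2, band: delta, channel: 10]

The distinguishing property — band is delta — holds for all the 'Match' cases and none of the 'No match' cases.
Match: [freq: 3, power: 10, band: delta, channel: 15], since band is delta. No match: [freq: 25, power: 2, band: alpha, channel: 14], since band is alpha. No match: [freq: 16, power: 9, band: alpha, channel: 7], since band is alpha. Match: [freq: 27, power: 2, band: delta, channel: 10], since band is delta.

Match, No match, No match, Match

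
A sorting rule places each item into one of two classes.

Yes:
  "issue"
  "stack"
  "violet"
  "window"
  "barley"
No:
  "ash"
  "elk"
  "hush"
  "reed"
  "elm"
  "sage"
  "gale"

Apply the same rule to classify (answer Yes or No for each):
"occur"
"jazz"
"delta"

Rule: length ≥ 5. This holds for each 'Yes' example and fails for each 'No' one.
Yes: "occur", since length 5.
No: "jazz", since length 4.
Yes: "delta", since length 5.

Yes, No, Yes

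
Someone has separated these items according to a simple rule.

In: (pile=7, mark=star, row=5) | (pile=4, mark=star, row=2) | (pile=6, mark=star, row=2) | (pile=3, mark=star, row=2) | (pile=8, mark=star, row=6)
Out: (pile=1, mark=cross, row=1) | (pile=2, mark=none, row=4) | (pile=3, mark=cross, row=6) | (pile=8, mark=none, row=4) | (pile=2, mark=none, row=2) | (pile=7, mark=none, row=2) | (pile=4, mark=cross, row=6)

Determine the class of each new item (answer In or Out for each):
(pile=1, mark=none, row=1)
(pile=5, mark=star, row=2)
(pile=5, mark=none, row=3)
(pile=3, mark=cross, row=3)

A rule that fits every label: mark is star — true of each 'In' example, false of each 'Out' one.
Out: (pile=1, mark=none, row=1), since mark is none.
In: (pile=5, mark=star, row=2), since mark is star.
Out: (pile=5, mark=none, row=3), since mark is none.
Out: (pile=3, mark=cross, row=3), since mark is cross.

Out, In, Out, Out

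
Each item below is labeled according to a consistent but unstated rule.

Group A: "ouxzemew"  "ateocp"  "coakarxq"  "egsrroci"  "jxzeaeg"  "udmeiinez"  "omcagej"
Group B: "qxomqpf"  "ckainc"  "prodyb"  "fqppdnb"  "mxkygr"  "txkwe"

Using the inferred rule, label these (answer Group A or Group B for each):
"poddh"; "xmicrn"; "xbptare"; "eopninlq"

Rule: has ≥ 3 vowels. This holds for each 'Group A' example and fails for each 'Group B' one.
"poddh": 1 vowel, fails this test → Group B. "xmicrn": 1 vowel, fails this test → Group B. "xbptare": 2 vowels, fails this test → Group B. "eopninlq": 3 vowels, meets the rule → Group A.

Group B, Group B, Group B, Group A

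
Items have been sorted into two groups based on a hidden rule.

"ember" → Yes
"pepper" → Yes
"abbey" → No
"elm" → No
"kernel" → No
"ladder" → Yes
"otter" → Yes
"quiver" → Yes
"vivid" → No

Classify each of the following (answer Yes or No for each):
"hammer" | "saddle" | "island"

The classifier is using: ends with 'r'.
"hammer": ends with 'r' — matches, so Yes. "saddle": ends with 'e' — does not satisfy this, so No. "island": ends with 'd' — does not satisfy this, so No.

Yes, No, No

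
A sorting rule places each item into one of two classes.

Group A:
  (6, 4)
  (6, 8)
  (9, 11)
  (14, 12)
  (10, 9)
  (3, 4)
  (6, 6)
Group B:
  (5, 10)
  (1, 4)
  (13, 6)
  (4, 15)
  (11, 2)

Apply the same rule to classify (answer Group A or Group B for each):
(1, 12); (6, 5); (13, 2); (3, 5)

A rule that fits every label: |first − second| ≤ 2 — true of each 'Group A' example, false of each 'Group B' one.
(1, 12) → |1−12| = 11 → Group B. (6, 5) → |6−5| = 1 → Group A. (13, 2) → |13−2| = 11 → Group B. (3, 5) → |3−5| = 2 → Group A.

Group B, Group A, Group B, Group A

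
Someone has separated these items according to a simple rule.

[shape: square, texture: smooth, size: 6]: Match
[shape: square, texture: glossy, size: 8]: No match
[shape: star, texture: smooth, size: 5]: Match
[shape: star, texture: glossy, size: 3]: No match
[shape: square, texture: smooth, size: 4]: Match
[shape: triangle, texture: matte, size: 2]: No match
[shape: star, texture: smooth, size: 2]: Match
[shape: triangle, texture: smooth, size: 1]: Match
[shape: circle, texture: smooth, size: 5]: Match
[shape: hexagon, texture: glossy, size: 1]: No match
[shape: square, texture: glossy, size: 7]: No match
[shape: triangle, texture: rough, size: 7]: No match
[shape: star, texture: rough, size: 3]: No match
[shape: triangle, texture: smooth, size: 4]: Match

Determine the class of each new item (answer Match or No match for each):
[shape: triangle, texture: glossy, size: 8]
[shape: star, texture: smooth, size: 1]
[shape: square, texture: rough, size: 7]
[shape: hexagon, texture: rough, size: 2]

Every 'Match' example satisfies: texture is smooth. None of the 'No match' examples do.
[shape: triangle, texture: glossy, size: 8]: texture is glossy, doesn't match → No match. [shape: star, texture: smooth, size: 1]: texture is smooth, matches → Match. [shape: square, texture: rough, size: 7]: texture is rough, doesn't match → No match. [shape: hexagon, texture: rough, size: 2]: texture is rough, doesn't match → No match.

No match, Match, No match, No match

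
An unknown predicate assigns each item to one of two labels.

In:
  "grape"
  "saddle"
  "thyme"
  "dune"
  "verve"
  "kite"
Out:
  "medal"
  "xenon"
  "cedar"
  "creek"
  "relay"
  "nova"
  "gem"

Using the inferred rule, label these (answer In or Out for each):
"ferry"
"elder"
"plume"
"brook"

Out, Out, In, Out

Every 'In' example satisfies: ends with 'e'. None of the 'Out' examples do.
"ferry": Out (ends with 'y').
"elder": Out (ends with 'r').
"plume": In (ends with 'e').
"brook": Out (ends with 'k').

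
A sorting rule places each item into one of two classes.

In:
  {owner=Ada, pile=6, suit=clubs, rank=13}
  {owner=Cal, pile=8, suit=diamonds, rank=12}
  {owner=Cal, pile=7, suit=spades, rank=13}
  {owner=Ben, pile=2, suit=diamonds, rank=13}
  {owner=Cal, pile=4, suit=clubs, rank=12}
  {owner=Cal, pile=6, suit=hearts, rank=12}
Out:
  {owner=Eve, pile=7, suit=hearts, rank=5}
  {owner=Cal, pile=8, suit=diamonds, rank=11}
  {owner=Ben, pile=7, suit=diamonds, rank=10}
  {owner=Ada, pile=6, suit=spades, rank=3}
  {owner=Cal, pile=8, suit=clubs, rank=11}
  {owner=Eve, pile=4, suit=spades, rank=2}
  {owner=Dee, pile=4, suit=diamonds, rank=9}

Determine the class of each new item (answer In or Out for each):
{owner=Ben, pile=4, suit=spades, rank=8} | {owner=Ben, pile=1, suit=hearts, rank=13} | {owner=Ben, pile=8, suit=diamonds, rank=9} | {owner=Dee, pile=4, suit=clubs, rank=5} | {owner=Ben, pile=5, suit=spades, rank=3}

Out, In, Out, Out, Out

The common property of the 'In' items is: rank ≥ 12. No 'Out' item has it.
{owner=Ben, pile=4, suit=spades, rank=8}: rank = 8 — doesn't match, so Out.
{owner=Ben, pile=1, suit=hearts, rank=13}: rank = 13 — matches, so In.
{owner=Ben, pile=8, suit=diamonds, rank=9}: rank = 9 — doesn't match, so Out.
{owner=Dee, pile=4, suit=clubs, rank=5}: rank = 5 — doesn't match, so Out.
{owner=Ben, pile=5, suit=spades, rank=3}: rank = 3 — doesn't match, so Out.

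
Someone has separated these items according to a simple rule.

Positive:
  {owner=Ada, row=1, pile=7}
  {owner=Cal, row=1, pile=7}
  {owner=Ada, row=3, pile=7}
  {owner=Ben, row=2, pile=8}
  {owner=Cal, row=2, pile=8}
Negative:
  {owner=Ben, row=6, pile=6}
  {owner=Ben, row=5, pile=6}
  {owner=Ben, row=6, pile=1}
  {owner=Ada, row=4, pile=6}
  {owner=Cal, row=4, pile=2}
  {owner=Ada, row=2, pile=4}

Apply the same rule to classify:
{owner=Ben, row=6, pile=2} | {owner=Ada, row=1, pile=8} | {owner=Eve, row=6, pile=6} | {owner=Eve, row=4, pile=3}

Negative, Positive, Negative, Negative

'Positive' ⟺ pile ≥ 7.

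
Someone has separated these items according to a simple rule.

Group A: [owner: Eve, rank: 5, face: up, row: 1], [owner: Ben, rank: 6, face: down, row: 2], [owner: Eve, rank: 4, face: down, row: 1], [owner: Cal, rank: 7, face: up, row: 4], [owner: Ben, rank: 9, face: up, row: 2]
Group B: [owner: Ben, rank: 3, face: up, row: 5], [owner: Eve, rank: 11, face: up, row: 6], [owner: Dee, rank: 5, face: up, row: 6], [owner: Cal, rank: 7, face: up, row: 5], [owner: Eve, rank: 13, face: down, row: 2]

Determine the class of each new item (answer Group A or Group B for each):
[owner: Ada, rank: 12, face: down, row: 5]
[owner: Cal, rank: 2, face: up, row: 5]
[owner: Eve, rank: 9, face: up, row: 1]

Group B, Group B, Group A

A rule that fits every label: row ≤ 4 AND rank ≤ 9 — true of each 'Group A' example, false of each 'Group B' one.
[owner: Ada, rank: 12, face: down, row: 5] → row = 5, rank = 12 → Group B.
[owner: Cal, rank: 2, face: up, row: 5] → row = 5, rank = 2 → Group B.
[owner: Eve, rank: 9, face: up, row: 1] → row = 1, rank = 9 → Group A.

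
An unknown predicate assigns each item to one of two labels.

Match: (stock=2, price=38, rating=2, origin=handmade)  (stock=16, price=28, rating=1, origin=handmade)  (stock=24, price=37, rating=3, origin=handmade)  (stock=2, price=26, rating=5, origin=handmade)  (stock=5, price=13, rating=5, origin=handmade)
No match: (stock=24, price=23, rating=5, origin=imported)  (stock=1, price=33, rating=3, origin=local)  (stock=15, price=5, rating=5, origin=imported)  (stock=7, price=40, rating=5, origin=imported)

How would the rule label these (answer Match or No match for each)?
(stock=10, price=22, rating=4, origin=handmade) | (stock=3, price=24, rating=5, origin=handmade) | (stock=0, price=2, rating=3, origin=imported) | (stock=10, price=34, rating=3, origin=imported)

Checking candidate rules against both groups, what survives is: origin is handmade.
(stock=10, price=22, rating=4, origin=handmade): origin is handmade, has this property → Match. (stock=3, price=24, rating=5, origin=handmade): origin is handmade, has this property → Match. (stock=0, price=2, rating=3, origin=imported): origin is imported, fails this test → No match. (stock=10, price=34, rating=3, origin=imported): origin is imported, fails this test → No match.

Match, Match, No match, No match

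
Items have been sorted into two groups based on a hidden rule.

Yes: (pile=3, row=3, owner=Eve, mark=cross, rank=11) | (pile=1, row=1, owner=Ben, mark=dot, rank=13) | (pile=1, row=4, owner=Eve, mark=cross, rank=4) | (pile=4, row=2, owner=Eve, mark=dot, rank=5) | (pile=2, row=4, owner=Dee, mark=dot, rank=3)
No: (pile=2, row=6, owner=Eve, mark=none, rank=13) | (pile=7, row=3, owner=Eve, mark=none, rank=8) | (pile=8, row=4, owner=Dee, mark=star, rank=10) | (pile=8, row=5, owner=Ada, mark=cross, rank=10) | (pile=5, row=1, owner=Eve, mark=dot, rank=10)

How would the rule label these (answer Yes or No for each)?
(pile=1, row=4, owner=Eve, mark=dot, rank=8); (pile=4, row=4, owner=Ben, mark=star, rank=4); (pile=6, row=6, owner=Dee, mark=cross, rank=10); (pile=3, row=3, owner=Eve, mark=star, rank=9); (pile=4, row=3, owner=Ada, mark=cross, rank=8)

Yes, Yes, No, Yes, Yes

The distinguishing property — pile ≤ 4 AND row ≤ 4 — holds for all the 'Yes' cases and none of the 'No' cases.
(pile=1, row=4, owner=Eve, mark=dot, rank=8) — pile = 1, row = 4, hence Yes. (pile=4, row=4, owner=Ben, mark=star, rank=4) — pile = 4, row = 4, hence Yes. (pile=6, row=6, owner=Dee, mark=cross, rank=10) — pile = 6, row = 6, hence No. (pile=3, row=3, owner=Eve, mark=star, rank=9) — pile = 3, row = 3, hence Yes. (pile=4, row=3, owner=Ada, mark=cross, rank=8) — pile = 4, row = 3, hence Yes.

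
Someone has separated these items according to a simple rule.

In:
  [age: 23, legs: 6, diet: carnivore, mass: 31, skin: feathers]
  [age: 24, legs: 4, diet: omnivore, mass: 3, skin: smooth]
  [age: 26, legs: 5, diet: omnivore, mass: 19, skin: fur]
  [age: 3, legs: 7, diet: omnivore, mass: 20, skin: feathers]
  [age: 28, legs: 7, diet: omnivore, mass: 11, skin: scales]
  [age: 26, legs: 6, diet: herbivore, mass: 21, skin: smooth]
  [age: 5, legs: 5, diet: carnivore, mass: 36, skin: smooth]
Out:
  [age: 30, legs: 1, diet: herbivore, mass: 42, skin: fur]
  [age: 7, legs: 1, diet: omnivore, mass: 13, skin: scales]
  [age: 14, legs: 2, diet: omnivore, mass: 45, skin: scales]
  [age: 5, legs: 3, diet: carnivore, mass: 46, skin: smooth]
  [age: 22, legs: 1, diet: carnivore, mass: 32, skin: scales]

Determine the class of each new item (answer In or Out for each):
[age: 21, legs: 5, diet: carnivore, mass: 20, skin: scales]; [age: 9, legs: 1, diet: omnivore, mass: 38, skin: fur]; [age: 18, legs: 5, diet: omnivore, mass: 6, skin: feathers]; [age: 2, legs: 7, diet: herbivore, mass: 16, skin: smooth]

In, Out, In, In

The common property of the 'In' items is: legs ≥ 4. No 'Out' item has it.
[age: 21, legs: 5, diet: carnivore, mass: 20, skin: scales] → legs = 5 → In.
[age: 9, legs: 1, diet: omnivore, mass: 38, skin: fur] → legs = 1 → Out.
[age: 18, legs: 5, diet: omnivore, mass: 6, skin: feathers] → legs = 5 → In.
[age: 2, legs: 7, diet: herbivore, mass: 16, skin: smooth] → legs = 7 → In.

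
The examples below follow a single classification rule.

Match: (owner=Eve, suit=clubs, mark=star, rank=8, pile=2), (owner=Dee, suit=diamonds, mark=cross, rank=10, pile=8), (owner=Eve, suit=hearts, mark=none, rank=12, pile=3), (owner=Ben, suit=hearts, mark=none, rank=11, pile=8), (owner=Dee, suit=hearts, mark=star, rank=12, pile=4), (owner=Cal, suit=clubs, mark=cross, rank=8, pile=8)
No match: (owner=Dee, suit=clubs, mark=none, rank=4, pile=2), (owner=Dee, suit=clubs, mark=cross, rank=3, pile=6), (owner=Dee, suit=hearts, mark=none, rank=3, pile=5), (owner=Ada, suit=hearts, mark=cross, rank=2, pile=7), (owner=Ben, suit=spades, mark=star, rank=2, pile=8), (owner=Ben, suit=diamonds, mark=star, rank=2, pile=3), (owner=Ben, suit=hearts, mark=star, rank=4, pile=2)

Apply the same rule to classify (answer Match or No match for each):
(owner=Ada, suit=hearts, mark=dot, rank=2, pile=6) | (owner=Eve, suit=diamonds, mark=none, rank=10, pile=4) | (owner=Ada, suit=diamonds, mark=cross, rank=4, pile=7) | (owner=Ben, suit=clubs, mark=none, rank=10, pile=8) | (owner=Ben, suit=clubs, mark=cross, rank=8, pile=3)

A rule that fits every label: rank ≥ 8 — true of each 'Match' example, false of each 'No match' one.
(owner=Ada, suit=hearts, mark=dot, rank=2, pile=6): No match (rank = 2).
(owner=Eve, suit=diamonds, mark=none, rank=10, pile=4): Match (rank = 10).
(owner=Ada, suit=diamonds, mark=cross, rank=4, pile=7): No match (rank = 4).
(owner=Ben, suit=clubs, mark=none, rank=10, pile=8): Match (rank = 10).
(owner=Ben, suit=clubs, mark=cross, rank=8, pile=3): Match (rank = 8).

No match, Match, No match, Match, Match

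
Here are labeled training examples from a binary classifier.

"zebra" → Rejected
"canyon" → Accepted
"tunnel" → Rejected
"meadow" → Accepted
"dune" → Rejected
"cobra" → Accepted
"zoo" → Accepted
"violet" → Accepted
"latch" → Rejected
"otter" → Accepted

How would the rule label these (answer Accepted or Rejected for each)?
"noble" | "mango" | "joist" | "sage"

The rule appears to be: contains 'o'.
Accepted: "noble", since has 'o'.
Accepted: "mango", since has 'o'.
Accepted: "joist", since has 'o'.
Rejected: "sage", since no 'o'.

Accepted, Accepted, Accepted, Rejected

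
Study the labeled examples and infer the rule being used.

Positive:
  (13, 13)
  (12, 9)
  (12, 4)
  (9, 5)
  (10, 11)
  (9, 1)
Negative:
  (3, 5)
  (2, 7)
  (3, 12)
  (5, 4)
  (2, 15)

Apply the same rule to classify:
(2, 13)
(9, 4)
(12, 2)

A rule that fits every label: first ≥ 7 — true of each 'Positive' example, false of each 'Negative' one.

Negative, Positive, Positive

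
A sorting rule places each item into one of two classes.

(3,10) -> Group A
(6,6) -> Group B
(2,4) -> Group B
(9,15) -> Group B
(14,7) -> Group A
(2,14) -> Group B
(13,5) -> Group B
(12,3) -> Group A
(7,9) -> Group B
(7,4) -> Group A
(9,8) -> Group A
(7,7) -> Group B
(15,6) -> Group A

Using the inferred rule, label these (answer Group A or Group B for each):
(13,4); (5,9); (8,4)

Group A, Group B, Group B

Comparing the two groups points to one rule — sum is odd.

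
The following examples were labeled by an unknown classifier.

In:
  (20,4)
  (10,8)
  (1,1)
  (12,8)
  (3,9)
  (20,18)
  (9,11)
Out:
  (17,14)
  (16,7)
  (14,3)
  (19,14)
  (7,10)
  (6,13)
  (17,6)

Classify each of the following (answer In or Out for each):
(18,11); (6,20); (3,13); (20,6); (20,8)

The classifier is using: sum is even.

Out, In, In, In, In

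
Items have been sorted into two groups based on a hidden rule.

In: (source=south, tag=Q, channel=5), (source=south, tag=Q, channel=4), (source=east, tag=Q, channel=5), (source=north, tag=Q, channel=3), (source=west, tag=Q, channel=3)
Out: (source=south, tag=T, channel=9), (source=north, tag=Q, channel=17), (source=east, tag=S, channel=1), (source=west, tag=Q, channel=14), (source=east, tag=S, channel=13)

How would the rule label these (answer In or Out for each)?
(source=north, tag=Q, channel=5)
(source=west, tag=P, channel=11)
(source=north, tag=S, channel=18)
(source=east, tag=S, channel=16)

All 'In' examples share one property — tag is Q AND channel ≤ 5 — and every 'Out' example lacks it.
(source=north, tag=Q, channel=5) — tag is Q, channel = 5, hence In.
(source=west, tag=P, channel=11) — tag is P, channel = 11, hence Out.
(source=north, tag=S, channel=18) — tag is S, channel = 18, hence Out.
(source=east, tag=S, channel=16) — tag is S, channel = 16, hence Out.

In, Out, Out, Out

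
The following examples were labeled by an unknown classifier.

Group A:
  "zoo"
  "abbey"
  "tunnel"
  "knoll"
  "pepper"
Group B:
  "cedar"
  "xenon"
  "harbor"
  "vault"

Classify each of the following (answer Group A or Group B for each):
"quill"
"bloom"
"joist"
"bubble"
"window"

Group A, Group A, Group B, Group A, Group B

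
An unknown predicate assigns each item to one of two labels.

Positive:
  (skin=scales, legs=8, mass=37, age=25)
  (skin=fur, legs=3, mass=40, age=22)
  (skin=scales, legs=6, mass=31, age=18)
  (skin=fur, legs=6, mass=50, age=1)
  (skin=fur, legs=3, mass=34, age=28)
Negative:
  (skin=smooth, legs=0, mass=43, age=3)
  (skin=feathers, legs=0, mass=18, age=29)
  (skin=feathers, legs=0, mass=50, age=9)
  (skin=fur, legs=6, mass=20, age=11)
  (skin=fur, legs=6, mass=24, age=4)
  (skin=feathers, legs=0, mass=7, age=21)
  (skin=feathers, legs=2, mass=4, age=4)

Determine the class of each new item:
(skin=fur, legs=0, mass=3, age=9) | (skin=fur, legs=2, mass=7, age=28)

One predicate separates the groups cleanly: legs ≥ 2 AND mass ≥ 31.
Negative: (skin=fur, legs=0, mass=3, age=9), since legs = 0, mass = 3. Negative: (skin=fur, legs=2, mass=7, age=28), since legs = 2, mass = 7.

Negative, Negative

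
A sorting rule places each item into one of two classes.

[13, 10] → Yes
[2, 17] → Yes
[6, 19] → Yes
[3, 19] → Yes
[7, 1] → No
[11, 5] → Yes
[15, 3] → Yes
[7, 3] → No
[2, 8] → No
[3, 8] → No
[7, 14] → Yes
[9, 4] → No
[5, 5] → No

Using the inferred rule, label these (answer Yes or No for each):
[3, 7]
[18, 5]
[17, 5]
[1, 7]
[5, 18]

No, Yes, Yes, No, Yes

The classifier is using: sum ≥ 16.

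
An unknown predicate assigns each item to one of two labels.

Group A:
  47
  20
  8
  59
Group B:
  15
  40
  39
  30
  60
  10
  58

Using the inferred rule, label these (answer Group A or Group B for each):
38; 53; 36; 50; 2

Group A, Group A, Group B, Group A, Group A

The distinguishing property — ≡ 2 (mod 3) — holds for all the 'Group A' cases and none of the 'Group B' cases.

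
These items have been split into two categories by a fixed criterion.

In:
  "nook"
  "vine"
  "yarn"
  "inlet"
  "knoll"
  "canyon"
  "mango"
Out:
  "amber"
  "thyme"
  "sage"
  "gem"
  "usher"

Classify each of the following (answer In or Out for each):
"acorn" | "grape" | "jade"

In, Out, Out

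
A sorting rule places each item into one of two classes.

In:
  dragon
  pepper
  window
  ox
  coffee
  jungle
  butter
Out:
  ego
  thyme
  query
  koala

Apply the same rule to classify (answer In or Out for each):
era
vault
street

The rule appears to be: even length.
era: length 3, does not fit → Out.
vault: length 5, does not fit → Out.
street: length 6, matches → In.

Out, Out, In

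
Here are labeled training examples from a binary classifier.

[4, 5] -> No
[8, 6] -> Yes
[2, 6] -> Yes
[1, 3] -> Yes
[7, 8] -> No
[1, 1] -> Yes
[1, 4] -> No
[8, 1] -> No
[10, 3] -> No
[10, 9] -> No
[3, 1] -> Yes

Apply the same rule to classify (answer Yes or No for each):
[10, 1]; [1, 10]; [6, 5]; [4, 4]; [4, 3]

No, No, No, Yes, No

The pattern is that an item is 'Yes' exactly when: sum is even.
[10, 1]: 10+1 = 11 — doesn't match, so No. [1, 10]: 1+10 = 11 — doesn't match, so No. [6, 5]: 6+5 = 11 — doesn't match, so No. [4, 4]: 4+4 = 8 — has this property, so Yes. [4, 3]: 4+3 = 7 — doesn't match, so No.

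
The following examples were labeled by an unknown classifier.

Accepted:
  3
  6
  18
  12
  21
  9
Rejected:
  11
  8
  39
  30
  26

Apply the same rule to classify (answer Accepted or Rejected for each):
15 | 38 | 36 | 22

Accepted, Rejected, Rejected, Rejected

The classifier is using: multiple of 3 AND at most 21.
15: 15 = 3·5, 15 ≤ 21, checks out → Accepted. 38: 38 = 3·12 + 2, 38 > 21, fails this test → Rejected. 36: 36 = 3·12, 36 > 21, fails this test → Rejected. 22: 22 = 3·7 + 1, 22 > 21, fails this test → Rejected.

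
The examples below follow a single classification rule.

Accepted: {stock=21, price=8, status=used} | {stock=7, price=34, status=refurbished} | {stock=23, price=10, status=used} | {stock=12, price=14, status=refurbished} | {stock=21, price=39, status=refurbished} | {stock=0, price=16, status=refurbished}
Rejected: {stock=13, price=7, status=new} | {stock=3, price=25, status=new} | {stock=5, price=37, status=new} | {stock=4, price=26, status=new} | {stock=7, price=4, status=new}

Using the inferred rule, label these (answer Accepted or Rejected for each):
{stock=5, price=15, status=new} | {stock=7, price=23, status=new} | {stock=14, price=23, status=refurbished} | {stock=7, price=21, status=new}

Rejected, Rejected, Accepted, Rejected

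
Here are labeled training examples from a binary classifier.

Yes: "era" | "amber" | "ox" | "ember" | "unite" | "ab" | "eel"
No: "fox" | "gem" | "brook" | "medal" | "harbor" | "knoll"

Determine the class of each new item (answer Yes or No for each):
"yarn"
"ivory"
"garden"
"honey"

No, Yes, No, No

The classifier is using: starts with a vowel.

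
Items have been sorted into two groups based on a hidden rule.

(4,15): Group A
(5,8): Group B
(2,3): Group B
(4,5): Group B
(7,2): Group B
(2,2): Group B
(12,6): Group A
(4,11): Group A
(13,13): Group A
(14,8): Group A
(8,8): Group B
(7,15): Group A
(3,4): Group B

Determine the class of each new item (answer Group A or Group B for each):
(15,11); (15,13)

Group A, Group A

The common property of the 'Group A' items is: max ≥ 11. No 'Group B' item has it.
(15,11) → max 15 → Group A.
(15,13) → max 15 → Group A.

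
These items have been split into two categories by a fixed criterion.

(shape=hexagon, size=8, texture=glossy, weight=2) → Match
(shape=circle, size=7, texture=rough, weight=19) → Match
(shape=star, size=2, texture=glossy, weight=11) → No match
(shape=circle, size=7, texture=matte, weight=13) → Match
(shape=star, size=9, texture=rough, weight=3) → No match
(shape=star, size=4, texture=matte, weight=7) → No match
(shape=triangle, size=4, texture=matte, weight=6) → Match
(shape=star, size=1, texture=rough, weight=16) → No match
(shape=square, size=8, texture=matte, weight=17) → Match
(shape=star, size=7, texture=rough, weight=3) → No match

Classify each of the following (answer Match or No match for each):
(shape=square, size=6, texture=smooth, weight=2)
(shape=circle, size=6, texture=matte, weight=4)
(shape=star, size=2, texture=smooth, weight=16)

Rule: shape is not star. This holds for each 'Match' example and fails for each 'No match' one.

Match, Match, No match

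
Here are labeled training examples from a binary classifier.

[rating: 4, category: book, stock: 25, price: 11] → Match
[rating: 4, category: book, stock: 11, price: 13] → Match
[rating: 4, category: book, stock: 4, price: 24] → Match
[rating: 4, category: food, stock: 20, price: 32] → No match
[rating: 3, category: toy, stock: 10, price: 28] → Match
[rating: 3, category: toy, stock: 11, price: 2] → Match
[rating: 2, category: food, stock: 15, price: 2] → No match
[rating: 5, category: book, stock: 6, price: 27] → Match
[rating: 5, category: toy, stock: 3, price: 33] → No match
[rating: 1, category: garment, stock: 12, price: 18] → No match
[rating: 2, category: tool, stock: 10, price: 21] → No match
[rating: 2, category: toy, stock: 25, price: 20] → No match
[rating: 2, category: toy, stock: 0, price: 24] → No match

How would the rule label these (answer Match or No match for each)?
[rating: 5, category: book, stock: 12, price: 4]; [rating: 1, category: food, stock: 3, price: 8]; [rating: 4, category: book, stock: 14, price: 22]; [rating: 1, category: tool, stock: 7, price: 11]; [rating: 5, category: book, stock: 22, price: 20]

One predicate separates the groups cleanly: rating ≥ 3 AND price ≤ 28.
[rating: 5, category: book, stock: 12, price: 4]: rating = 5, price = 4, passes → Match.
[rating: 1, category: food, stock: 3, price: 8]: rating = 1, price = 8, doesn't qualify → No match.
[rating: 4, category: book, stock: 14, price: 22]: rating = 4, price = 22, passes → Match.
[rating: 1, category: tool, stock: 7, price: 11]: rating = 1, price = 11, doesn't qualify → No match.
[rating: 5, category: book, stock: 22, price: 20]: rating = 5, price = 20, passes → Match.

Match, No match, Match, No match, Match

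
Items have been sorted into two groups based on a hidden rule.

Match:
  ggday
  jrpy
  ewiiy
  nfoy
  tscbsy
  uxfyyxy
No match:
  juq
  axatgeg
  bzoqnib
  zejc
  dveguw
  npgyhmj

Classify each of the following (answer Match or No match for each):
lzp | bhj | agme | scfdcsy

No match, No match, No match, Match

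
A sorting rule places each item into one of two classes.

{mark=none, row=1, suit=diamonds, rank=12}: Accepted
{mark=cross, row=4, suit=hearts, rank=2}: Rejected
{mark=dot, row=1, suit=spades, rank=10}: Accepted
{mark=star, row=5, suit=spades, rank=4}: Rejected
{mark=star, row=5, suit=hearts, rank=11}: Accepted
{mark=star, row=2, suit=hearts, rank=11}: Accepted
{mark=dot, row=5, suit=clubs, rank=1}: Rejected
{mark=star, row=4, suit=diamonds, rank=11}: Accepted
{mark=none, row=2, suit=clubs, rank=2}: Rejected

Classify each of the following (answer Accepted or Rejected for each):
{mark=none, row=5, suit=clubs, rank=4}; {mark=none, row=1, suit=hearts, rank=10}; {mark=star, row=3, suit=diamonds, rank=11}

Rejected, Accepted, Accepted

The simplest hypothesis consistent with all the labels is: rank ≥ 10.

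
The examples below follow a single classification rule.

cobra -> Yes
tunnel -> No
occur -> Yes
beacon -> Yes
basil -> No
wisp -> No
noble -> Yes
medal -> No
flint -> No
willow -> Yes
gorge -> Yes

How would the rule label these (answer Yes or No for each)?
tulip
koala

Checking candidate rules against both groups, what survives is: contains 'o'.
No: tulip, since no 'o'. Yes: koala, since has 'o'.

No, Yes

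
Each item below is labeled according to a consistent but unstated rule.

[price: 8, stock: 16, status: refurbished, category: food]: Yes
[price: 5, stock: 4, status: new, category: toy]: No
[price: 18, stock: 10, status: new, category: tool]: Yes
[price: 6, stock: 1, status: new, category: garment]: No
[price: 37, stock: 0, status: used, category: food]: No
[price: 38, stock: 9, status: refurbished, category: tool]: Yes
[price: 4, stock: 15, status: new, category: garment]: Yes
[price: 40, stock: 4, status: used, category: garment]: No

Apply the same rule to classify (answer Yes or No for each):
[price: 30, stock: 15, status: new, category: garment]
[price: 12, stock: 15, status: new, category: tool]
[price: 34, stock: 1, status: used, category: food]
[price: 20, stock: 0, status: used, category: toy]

The pattern is that an item is 'Yes' exactly when: stock ≥ 9.
[price: 30, stock: 15, status: new, category: garment] — stock = 15, hence Yes. [price: 12, stock: 15, status: new, category: tool] — stock = 15, hence Yes. [price: 34, stock: 1, status: used, category: food] — stock = 1, hence No. [price: 20, stock: 0, status: used, category: toy] — stock = 0, hence No.

Yes, Yes, No, No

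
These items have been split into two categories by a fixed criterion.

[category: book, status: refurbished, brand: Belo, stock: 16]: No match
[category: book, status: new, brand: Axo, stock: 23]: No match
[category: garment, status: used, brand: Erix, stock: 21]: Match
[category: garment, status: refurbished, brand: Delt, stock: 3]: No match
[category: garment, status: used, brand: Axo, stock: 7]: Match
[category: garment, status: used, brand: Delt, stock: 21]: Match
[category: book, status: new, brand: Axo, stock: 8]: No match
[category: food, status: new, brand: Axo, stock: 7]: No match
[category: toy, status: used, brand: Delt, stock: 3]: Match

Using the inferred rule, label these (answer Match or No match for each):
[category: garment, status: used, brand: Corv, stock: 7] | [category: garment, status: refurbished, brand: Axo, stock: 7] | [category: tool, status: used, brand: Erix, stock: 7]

Match, No match, Match

Comparing the two groups points to one rule — status is used.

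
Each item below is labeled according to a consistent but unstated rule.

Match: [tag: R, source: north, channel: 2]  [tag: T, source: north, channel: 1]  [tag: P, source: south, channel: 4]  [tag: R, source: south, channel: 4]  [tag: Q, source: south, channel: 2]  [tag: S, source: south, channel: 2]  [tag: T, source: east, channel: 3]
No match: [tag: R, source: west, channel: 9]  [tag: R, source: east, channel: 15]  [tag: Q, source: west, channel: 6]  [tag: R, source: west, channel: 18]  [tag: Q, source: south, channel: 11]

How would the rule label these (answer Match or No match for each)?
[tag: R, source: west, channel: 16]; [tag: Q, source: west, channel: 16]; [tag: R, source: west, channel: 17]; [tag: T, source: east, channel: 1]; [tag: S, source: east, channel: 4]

No match, No match, No match, Match, Match

Every 'Match' example satisfies: channel ≤ 4. None of the 'No match' examples do.
[tag: R, source: west, channel: 16]: No match (channel = 16).
[tag: Q, source: west, channel: 16]: No match (channel = 16).
[tag: R, source: west, channel: 17]: No match (channel = 17).
[tag: T, source: east, channel: 1]: Match (channel = 1).
[tag: S, source: east, channel: 4]: Match (channel = 4).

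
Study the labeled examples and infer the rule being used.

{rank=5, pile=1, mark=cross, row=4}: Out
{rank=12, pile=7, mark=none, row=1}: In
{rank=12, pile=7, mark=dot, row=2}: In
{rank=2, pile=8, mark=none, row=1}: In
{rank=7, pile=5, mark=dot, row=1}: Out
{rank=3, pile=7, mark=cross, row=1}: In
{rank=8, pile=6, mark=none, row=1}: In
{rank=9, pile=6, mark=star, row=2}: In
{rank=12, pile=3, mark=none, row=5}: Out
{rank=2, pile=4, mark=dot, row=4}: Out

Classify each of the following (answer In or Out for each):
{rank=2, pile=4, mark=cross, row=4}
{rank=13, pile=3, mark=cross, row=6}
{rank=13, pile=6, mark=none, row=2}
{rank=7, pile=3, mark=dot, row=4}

Out, Out, In, Out

Rule: pile ≥ 6. This holds for each 'In' example and fails for each 'Out' one.
{rank=2, pile=4, mark=cross, row=4} → pile = 4 → Out.
{rank=13, pile=3, mark=cross, row=6} → pile = 3 → Out.
{rank=13, pile=6, mark=none, row=2} → pile = 6 → In.
{rank=7, pile=3, mark=dot, row=4} → pile = 3 → Out.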